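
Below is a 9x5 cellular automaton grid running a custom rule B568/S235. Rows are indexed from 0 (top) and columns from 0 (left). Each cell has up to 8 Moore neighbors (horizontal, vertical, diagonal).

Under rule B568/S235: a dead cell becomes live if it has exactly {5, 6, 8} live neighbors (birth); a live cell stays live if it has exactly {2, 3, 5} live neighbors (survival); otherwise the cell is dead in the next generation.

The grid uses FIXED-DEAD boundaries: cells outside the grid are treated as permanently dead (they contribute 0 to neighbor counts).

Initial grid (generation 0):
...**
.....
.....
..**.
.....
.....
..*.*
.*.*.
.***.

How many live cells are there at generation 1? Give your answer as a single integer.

Simulating step by step:
Generation 0 (given above): 11 live cells
Generation 1: 5 live cells
.....
.....
.....
.....
.....
.....
..*..
.**..
.*.*.
Population at generation 1: 5

Answer: 5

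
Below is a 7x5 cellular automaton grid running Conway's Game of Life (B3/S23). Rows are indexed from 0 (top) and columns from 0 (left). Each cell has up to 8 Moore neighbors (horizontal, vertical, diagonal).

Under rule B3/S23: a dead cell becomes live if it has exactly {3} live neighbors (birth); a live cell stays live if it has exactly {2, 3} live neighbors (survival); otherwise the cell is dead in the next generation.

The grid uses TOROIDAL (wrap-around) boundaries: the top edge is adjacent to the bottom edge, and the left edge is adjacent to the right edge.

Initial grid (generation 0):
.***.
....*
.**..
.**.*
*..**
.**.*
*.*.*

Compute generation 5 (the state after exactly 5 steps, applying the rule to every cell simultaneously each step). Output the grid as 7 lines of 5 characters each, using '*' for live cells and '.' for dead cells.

Answer: .*...
...**
*....
.....
.....
.**.*
***..

Derivation:
Simulating step by step:
Generation 0 (given above): 18 live cells
Generation 1: 8 live cells
.**..
*....
.**..
....*
.....
..*..
....*
Generation 2: 8 live cells
**...
*....
**...
.....
.....
.....
.***.
Generation 3: 9 live cells
*...*
....*
**...
.....
.....
..*..
***..
Generation 4: 10 live cells
...**
.*..*
*....
.....
.....
..*..
*.***
Generation 5: 10 live cells
(generation 5 grid is the final answer)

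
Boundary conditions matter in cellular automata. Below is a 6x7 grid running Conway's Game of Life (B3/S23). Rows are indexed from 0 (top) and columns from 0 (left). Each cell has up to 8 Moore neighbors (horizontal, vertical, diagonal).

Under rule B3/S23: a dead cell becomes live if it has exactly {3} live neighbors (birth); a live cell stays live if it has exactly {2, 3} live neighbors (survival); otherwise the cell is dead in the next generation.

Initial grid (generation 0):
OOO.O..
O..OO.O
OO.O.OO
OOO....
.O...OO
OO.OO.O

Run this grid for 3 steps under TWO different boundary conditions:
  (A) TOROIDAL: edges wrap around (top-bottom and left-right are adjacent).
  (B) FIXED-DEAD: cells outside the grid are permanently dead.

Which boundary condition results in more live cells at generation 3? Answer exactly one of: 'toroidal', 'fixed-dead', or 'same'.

Answer: fixed-dead

Derivation:
Under TOROIDAL boundary, generation 3:
.......
.......
.......
.......
....O..
....O..
Population = 2

Under FIXED-DEAD boundary, generation 3:
.O.....
.OOO..O
..OOOOO
......O
.OOO.O.
.OOO.O.
Population = 19

Comparison: toroidal=2, fixed-dead=19 -> fixed-dead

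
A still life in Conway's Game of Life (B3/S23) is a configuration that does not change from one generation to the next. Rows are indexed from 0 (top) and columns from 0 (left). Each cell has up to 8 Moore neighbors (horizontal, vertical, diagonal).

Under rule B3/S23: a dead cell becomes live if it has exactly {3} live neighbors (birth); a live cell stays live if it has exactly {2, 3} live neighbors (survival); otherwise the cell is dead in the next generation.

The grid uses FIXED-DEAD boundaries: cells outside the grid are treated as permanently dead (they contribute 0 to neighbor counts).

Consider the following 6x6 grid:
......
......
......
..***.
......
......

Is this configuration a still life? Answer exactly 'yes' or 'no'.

Answer: no

Derivation:
Compute generation 1 and compare to generation 0 (given above):
Generation 1:
......
......
...*..
...*..
...*..
......
Cell (2,3) differs: gen0=0 vs gen1=1 -> NOT a still life.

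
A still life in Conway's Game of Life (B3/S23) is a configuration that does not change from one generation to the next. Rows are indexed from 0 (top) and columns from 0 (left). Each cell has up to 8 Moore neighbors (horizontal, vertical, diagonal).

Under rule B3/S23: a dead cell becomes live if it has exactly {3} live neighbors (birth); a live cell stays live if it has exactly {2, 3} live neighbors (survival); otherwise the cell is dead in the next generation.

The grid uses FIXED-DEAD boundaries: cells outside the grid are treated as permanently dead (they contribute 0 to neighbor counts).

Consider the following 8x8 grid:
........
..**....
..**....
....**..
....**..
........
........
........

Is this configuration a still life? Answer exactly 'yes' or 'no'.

Compute generation 1 and compare to generation 0 (given above):
Generation 1:
........
..**....
..*.....
.....*..
....**..
........
........
........
Cell (2,3) differs: gen0=1 vs gen1=0 -> NOT a still life.

Answer: no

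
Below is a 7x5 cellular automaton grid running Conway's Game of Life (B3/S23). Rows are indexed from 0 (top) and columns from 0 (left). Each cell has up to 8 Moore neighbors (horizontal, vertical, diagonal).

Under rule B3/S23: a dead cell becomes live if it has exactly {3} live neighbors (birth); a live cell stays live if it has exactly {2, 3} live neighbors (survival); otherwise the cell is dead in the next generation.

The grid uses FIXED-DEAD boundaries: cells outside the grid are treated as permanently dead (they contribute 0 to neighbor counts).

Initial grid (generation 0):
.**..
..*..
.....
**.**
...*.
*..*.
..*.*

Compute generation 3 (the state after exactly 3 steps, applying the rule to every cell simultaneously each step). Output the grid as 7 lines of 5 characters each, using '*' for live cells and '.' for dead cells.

Answer: .*...
.*...
.....
.....
**...
.*..*
..***

Derivation:
Simulating step by step:
Generation 0 (given above): 12 live cells
Generation 1: 17 live cells
.**..
.**..
.***.
..***
**.*.
..***
...*.
Generation 2: 12 live cells
.**..
*....
....*
*...*
.*...
.*..*
..***
Generation 3: 9 live cells
(generation 3 grid is the final answer)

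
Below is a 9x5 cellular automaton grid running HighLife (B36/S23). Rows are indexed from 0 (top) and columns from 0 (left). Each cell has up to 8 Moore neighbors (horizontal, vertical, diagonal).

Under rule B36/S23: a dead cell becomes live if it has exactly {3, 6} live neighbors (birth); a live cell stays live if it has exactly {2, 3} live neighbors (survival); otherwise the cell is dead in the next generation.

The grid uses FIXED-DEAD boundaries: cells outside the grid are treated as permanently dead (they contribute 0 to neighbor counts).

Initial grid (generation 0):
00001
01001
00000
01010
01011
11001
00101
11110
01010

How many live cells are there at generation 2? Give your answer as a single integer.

Answer: 16

Derivation:
Simulating step by step:
Generation 0 (given above): 19 live cells
Generation 1: 16 live cells
00000
00000
00100
00011
01011
11001
01001
10001
11010
Generation 2: 16 live cells
00000
00000
00010
00001
11000
11001
01011
10111
11000
Population at generation 2: 16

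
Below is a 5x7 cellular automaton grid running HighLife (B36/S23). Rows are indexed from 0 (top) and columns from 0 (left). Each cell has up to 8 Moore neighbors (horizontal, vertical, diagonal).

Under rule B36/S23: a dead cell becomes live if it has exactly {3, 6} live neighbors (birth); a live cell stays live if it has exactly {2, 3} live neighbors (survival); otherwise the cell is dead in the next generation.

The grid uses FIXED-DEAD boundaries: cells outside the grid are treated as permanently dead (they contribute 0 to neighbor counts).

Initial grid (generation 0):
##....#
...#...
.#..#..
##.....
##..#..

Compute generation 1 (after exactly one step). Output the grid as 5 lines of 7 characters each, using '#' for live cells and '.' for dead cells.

Answer: .......
###....
###....
..#....
##.....

Derivation:
Simulating step by step:
Generation 0 (given above): 11 live cells
Generation 1: 9 live cells
(generation 1 grid is the final answer)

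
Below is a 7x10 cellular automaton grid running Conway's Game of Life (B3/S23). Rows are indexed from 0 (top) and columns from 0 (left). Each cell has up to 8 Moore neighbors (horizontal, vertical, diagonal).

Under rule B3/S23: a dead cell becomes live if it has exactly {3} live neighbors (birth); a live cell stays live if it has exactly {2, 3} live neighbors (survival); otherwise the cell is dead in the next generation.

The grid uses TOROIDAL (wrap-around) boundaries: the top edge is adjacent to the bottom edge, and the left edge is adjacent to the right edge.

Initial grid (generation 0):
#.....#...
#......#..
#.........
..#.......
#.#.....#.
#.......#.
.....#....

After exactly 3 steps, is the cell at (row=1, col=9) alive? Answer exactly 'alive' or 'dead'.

Simulating step by step:
Generation 0 (given above): 12 live cells
Generation 1: 8 live cells
......#...
##.......#
.#........
.........#
..........
.#........
.........#
Generation 2: 5 live cells
.........#
##........
.#.......#
..........
..........
..........
..........
Generation 3: 4 live cells
#.........
.#.......#
.#........
..........
..........
..........
..........

Cell (1,9) at generation 3: 1 -> alive

Answer: alive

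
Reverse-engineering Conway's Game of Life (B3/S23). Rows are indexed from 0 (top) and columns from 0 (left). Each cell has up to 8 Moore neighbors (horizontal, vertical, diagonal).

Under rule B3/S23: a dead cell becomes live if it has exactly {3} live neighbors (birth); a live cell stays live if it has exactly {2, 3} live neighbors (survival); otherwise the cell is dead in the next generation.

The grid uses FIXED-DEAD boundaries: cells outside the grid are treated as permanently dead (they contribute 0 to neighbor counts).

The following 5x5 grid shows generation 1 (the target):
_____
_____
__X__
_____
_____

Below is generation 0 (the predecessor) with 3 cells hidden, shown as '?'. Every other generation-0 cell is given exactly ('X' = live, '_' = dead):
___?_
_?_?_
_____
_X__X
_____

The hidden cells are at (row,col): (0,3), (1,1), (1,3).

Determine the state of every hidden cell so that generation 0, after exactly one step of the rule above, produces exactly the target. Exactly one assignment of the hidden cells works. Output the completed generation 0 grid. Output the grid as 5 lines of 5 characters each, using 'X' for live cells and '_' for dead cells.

Answer: _____
_X_X_
_____
_X__X
_____

Derivation:
Hidden generation-0 cells (in order): (0,3), (1,1), (1,3).
A hidden cell only influences target cells in its own 3x3 neighborhood. Try each of the 2^3 = 8 assignments, step the completed generation 0 forward once under B3/S23, and compare with the target:
  (0,3)=_ (1,1)=_ (1,3)=_ -> step gives (2,2)='_' but target has 'X' -> reject
  (0,3)=_ (1,1)=_ (1,3)=X -> step gives (2,2)='_' but target has 'X' -> reject
  (0,3)=_ (1,1)=X (1,3)=_ -> step gives (2,2)='_' but target has 'X' -> reject
  (0,3)=_ (1,1)=X (1,3)=X -> step reproduces the target at every cell -> ACCEPT
  (0,3)=X (1,1)=_ (1,3)=_ -> step gives (2,2)='_' but target has 'X' -> reject
  (0,3)=X (1,1)=_ (1,3)=X -> step gives (2,2)='_' but target has 'X' -> reject
  (0,3)=X (1,1)=X (1,3)=_ -> step gives (2,2)='_' but target has 'X' -> reject
  (0,3)=X (1,1)=X (1,3)=X -> step gives (0,2)='X' but target has '_' -> reject
Unique solution: (0,3)=dead, (1,1)=live, (1,3)=live.
Check: live-neighbor counts of every cell in the completed generation 0:
11211
10201
22322
10110
11111
Applying B3/S23 to generation 0 with these counts gives:
_____
_____
__X__
_____
_____
which matches the target exactly.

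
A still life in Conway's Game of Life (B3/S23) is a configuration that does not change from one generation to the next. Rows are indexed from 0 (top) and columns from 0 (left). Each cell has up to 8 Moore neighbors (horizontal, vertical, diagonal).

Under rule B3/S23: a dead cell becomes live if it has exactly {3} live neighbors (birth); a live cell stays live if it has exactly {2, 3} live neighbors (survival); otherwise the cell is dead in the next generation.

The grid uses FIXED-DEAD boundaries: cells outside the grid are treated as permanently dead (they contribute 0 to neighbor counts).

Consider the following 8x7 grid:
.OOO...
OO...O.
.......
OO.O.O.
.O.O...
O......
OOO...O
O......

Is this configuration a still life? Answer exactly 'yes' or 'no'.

Answer: no

Derivation:
Compute generation 1 and compare to generation 0 (given above):
Generation 1:
OOO....
OO.....
..O.O..
OO..O..
.O..O..
O......
O......
O......
Cell (0,0) differs: gen0=0 vs gen1=1 -> NOT a still life.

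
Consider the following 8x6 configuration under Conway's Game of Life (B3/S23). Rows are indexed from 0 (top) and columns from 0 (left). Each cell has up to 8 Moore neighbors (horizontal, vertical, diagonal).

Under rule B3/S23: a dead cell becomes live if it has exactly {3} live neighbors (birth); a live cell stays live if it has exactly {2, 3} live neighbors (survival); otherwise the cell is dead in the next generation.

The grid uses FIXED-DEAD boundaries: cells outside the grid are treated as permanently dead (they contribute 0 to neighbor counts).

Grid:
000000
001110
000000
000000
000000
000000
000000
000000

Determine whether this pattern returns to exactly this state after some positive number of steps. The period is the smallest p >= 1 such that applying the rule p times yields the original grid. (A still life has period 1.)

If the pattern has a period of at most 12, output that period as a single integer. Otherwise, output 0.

Simulating and comparing each generation to the original:
Gen 0 (original, given above): 3 live cells
Gen 1: 3 live cells, differs from original
Gen 2: 3 live cells, MATCHES original -> period = 2

Answer: 2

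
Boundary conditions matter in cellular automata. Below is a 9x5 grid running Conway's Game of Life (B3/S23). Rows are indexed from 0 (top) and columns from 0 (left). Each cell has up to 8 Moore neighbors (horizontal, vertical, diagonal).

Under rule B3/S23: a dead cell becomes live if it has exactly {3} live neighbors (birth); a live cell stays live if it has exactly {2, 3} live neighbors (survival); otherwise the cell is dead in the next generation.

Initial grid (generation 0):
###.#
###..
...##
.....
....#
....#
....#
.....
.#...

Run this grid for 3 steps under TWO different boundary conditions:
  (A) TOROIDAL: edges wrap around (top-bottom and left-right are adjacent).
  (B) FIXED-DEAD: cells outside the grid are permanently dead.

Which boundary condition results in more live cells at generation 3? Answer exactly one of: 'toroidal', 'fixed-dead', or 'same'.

Under TOROIDAL boundary, generation 3:
.#.#.
#..#.
#.#..
..#..
#....
#...#
.....
...#.
..##.
Population = 13

Under FIXED-DEAD boundary, generation 3:
.....
#..#.
.##.#
..##.
.....
.....
.....
.....
.....
Population = 7

Comparison: toroidal=13, fixed-dead=7 -> toroidal

Answer: toroidal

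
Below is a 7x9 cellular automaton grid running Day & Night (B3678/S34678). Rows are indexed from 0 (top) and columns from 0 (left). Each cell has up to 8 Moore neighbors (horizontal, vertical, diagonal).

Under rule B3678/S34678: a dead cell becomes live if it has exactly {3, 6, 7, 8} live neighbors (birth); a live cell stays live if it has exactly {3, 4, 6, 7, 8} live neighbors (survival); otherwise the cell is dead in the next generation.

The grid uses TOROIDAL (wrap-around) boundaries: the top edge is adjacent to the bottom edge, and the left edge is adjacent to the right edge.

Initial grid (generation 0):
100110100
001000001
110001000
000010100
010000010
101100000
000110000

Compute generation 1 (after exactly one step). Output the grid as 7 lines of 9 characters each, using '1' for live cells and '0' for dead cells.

Simulating step by step:
Generation 0 (given above): 18 live cells
Generation 1: 19 live cells
(generation 1 grid is the final answer)

Answer: 001111000
000111000
000000000
110001000
001100000
011110000
010011000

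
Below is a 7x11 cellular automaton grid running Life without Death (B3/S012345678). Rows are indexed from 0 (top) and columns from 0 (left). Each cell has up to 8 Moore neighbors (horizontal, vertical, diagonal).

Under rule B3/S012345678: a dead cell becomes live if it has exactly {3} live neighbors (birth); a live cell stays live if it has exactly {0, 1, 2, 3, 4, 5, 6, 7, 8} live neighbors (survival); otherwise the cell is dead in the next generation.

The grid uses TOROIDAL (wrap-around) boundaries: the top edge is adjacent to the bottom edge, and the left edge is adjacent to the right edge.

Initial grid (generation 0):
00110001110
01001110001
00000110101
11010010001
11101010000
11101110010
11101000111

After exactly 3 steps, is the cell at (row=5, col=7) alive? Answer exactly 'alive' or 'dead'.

Simulating step by step:
Generation 0 (given above): 38 live cells
Generation 1: 50 live cells
00110011110
11111110001
01100110101
11011010011
11101011000
11101111110
11101010111
Generation 2: 51 live cells
00110011110
11111110001
01100110101
11011010111
11101011000
11101111110
11101010111
Generation 3: 51 live cells
00110011110
11111110001
01100110101
11011010111
11101011000
11101111110
11101010111

Cell (5,7) at generation 3: 1 -> alive

Answer: alive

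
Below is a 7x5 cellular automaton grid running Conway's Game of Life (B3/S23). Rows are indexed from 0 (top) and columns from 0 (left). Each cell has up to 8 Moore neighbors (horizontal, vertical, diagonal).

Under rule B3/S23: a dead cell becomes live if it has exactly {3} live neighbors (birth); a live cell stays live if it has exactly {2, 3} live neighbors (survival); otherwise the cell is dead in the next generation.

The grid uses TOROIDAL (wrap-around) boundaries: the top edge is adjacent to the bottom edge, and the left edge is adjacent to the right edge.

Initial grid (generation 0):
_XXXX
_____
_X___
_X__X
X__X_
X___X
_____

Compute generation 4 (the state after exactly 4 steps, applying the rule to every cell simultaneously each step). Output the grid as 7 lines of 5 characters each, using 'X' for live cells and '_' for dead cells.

Answer: _XX__
_____
__X__
XX___
_X___
_____
_____

Derivation:
Simulating step by step:
Generation 0 (given above): 11 live cells
Generation 1: 15 live cells
__XX_
XX_X_
X____
_XX_X
_X_X_
X___X
_XX__
Generation 2: 20 live cells
X__XX
XX_X_
___X_
_XXXX
_X_X_
X__XX
XXX_X
Generation 3: 8 live cells
_____
XX_X_
_____
XX__X
_X___
_____
__X__
Generation 4: 6 live cells
(generation 4 grid is the final answer)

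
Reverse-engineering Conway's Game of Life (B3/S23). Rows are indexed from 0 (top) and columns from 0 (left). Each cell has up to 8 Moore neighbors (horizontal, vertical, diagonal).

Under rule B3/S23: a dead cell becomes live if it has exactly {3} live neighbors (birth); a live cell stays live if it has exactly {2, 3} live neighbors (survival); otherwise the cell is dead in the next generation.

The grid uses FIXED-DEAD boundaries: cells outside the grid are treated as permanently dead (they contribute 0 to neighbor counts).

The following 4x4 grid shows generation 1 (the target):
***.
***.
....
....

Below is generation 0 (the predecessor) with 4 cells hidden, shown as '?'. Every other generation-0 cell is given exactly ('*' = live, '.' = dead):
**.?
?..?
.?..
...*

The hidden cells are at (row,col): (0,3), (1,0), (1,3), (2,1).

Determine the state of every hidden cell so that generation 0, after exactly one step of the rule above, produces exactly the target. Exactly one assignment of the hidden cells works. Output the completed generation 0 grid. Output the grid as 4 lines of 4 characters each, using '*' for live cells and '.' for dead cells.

Hidden generation-0 cells (in order): (0,3), (1,0), (1,3), (2,1).
A hidden cell only influences target cells in its own 3x3 neighborhood. Try each of the 2^4 = 16 assignments, step the completed generation 0 forward once under B3/S23, and compare with the target:
  (0,3)=. (1,0)=. (1,3)=. (2,1)=. -> step gives (0,0)='.' but target has '*' -> reject
  (0,3)=. (1,0)=. (1,3)=. (2,1)=* -> step gives (0,0)='.' but target has '*' -> reject
  (0,3)=. (1,0)=. (1,3)=* (2,1)=. -> step gives (0,0)='.' but target has '*' -> reject
  (0,3)=. (1,0)=. (1,3)=* (2,1)=* -> step gives (0,0)='.' but target has '*' -> reject
  (0,3)=. (1,0)=* (1,3)=. (2,1)=. -> step gives (0,2)='.' but target has '*' -> reject
  (0,3)=. (1,0)=* (1,3)=. (2,1)=* -> step gives (0,2)='.' but target has '*' -> reject
  (0,3)=. (1,0)=* (1,3)=* (2,1)=. -> step gives (0,2)='.' but target has '*' -> reject
  (0,3)=. (1,0)=* (1,3)=* (2,1)=* -> step gives (0,2)='.' but target has '*' -> reject
  (0,3)=* (1,0)=. (1,3)=. (2,1)=. -> step gives (0,0)='.' but target has '*' -> reject
  (0,3)=* (1,0)=. (1,3)=. (2,1)=* -> step gives (0,0)='.' but target has '*' -> reject
  (0,3)=* (1,0)=. (1,3)=* (2,1)=. -> step gives (0,0)='.' but target has '*' -> reject
  (0,3)=* (1,0)=. (1,3)=* (2,1)=* -> step gives (0,0)='.' but target has '*' -> reject
  (0,3)=* (1,0)=* (1,3)=. (2,1)=. -> step gives (0,2)='.' but target has '*' -> reject
  (0,3)=* (1,0)=* (1,3)=. (2,1)=* -> step gives (0,2)='.' but target has '*' -> reject
  (0,3)=* (1,0)=* (1,3)=* (2,1)=. -> step reproduces the target at every cell -> ACCEPT
  (0,3)=* (1,0)=* (1,3)=* (2,1)=* -> step gives (1,1)='.' but target has '*' -> reject
Unique solution: (0,3)=live, (1,0)=live, (1,3)=live, (2,1)=dead.
Check: live-neighbor counts of every cell in the completed generation 0:
2231
2331
1122
0010
Applying B3/S23 to generation 0 with these counts gives:
***.
***.
....
....
which matches the target exactly.

Answer: **.*
*..*
....
...*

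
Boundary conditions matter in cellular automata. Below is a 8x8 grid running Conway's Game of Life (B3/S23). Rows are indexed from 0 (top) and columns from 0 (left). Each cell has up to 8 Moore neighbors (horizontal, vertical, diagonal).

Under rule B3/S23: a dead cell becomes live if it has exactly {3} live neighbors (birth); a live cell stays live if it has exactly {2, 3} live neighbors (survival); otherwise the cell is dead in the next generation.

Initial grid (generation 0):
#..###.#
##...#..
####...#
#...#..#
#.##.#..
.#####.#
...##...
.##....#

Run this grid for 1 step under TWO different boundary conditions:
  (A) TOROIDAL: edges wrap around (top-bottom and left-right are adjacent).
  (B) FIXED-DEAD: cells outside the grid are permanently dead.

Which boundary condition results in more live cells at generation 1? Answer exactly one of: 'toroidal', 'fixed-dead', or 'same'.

Under TOROIDAL boundary, generation 1:
...###.#
.....#..
..###.#.
....#.#.
.....#..
##...##.
.....##.
.##..###
Population = 23

Under FIXED-DEAD boundary, generation 1:
##..###.
.....#..
..###.#.
#...#.#.
#....#..
.#...##.
.....##.
..##....
Population = 22

Comparison: toroidal=23, fixed-dead=22 -> toroidal

Answer: toroidal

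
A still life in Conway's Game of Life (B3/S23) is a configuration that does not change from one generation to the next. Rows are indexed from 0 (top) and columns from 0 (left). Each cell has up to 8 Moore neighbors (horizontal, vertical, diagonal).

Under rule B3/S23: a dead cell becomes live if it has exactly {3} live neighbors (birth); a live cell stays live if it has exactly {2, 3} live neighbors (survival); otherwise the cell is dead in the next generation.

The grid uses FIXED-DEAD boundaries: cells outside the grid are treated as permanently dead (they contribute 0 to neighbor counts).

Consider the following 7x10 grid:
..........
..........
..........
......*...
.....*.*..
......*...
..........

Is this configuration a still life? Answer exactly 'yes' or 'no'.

Compute generation 1 and compare to generation 0 (given above):
Generation 1:
..........
..........
..........
......*...
.....*.*..
......*...
..........
The grids are IDENTICAL -> still life.

Answer: yes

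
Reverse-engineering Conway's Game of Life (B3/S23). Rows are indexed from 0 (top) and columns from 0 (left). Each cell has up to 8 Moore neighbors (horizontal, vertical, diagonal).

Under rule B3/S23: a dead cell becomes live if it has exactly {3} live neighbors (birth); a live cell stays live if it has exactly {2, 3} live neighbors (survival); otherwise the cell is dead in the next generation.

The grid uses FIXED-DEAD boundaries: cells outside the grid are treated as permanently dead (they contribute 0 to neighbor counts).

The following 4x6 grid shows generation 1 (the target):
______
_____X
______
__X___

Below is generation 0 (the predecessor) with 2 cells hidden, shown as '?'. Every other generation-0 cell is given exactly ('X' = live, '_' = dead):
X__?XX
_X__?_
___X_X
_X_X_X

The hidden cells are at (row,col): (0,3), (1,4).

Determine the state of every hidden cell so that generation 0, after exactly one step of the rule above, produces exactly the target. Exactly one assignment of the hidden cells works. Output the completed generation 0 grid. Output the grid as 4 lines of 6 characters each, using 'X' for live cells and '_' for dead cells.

Answer: X___XX
_X____
___X_X
_X_X_X

Derivation:
Hidden generation-0 cells (in order): (0,3), (1,4).
A hidden cell only influences target cells in its own 3x3 neighborhood. Try each of the 2^2 = 4 assignments, step the completed generation 0 forward once under B3/S23, and compare with the target:
  (0,3)=_ (1,4)=_ -> step reproduces the target at every cell -> ACCEPT
  (0,3)=_ (1,4)=X -> step gives (0,4)='X' but target has '_' -> reject
  (0,3)=X (1,4)=_ -> step gives (0,4)='X' but target has '_' -> reject
  (0,3)=X (1,4)=X -> step gives (0,3)='X' but target has '_' -> reject
Unique solution: (0,3)=dead, (1,4)=dead.
Check: live-neighbor counts of every cell in the completed generation 0:
121111
212243
224141
103141
Applying B3/S23 to generation 0 with these counts gives:
______
_____X
______
__X___
which matches the target exactly.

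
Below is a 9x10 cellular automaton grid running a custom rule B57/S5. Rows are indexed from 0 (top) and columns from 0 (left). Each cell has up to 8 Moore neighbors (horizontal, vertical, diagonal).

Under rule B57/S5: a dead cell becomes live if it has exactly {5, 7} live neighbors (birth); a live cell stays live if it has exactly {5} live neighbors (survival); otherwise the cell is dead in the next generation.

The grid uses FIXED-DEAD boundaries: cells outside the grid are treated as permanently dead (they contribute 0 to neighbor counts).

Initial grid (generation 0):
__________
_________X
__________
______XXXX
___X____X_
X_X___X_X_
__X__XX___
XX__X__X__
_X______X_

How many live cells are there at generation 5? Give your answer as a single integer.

Simulating step by step:
Generation 0 (given above): 20 live cells
Generation 1: 1 live cells
__________
__________
__________
__________
__________
__________
_X________
__________
__________
Generation 2: 0 live cells
__________
__________
__________
__________
__________
__________
__________
__________
__________
Generation 3: 0 live cells
__________
__________
__________
__________
__________
__________
__________
__________
__________
Generation 4: 0 live cells
__________
__________
__________
__________
__________
__________
__________
__________
__________
Generation 5: 0 live cells
__________
__________
__________
__________
__________
__________
__________
__________
__________
Population at generation 5: 0

Answer: 0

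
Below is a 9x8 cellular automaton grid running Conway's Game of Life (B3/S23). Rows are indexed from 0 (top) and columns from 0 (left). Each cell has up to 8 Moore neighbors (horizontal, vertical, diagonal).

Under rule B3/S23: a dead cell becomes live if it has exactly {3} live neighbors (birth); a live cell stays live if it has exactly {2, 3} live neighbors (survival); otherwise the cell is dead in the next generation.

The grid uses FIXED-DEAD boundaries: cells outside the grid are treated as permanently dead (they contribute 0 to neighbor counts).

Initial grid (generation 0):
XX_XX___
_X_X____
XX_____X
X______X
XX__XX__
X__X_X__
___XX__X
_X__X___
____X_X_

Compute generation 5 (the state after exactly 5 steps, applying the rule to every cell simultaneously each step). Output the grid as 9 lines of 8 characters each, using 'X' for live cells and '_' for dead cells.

Answer: ___XX___
_X___X__
XX__XX__
_X__X___
___XXX__
________
______XX
_____X__
_____X__

Derivation:
Simulating step by step:
Generation 0 (given above): 25 live cells
Generation 1: 26 live cells
XX_XX___
___XX___
XXX_____
______X_
XX__XXX_
XXXX_XX_
__XX_X__
____X___
_____X__
Generation 2: 19 live cells
__XXX___
____X___
_XXX____
__X___X_
X__XX__X
X_______
_____XX_
___XXX__
________
Generation 3: 19 live cells
___XX___
_X__X___
_XXX____
____X___
_X_X____
____XXX_
_____XX_
____XXX_
____X___
Generation 4: 17 live cells
___XX___
_X__X___
_XXXX___
_X__X___
___X____
____X_X_
_______X
____X_X_
____X___
Generation 5: 17 live cells
(generation 5 grid is the final answer)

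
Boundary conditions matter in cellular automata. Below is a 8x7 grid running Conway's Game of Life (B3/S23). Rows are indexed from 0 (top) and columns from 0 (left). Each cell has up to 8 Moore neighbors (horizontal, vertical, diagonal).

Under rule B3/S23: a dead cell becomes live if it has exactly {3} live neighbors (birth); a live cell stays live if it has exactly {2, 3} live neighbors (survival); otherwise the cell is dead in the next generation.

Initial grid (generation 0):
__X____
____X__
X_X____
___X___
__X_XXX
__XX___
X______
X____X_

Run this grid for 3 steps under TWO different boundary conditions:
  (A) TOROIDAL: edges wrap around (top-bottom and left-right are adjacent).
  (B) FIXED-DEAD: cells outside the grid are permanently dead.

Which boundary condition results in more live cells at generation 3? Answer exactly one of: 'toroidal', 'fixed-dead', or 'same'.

Under TOROIDAL boundary, generation 3:
_X_____
X_X___X
XXX___X
_X____X
_______
__X__X_
__X__X_
XXXX___
Population = 18

Under FIXED-DEAD boundary, generation 3:
_______
_______
_XX____
_______
_____XX
__X_XX_
__X_X__
_______
Population = 9

Comparison: toroidal=18, fixed-dead=9 -> toroidal

Answer: toroidal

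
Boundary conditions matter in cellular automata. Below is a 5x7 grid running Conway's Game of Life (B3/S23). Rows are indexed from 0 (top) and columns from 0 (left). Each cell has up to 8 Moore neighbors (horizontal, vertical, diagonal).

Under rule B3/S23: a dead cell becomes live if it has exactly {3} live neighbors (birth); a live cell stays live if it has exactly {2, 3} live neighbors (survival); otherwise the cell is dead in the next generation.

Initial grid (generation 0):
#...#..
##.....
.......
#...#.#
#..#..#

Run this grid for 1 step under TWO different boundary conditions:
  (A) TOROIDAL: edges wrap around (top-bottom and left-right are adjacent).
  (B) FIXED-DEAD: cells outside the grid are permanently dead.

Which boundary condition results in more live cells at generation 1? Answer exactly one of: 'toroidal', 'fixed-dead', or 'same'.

Answer: toroidal

Derivation:
Under TOROIDAL boundary, generation 1:
.......
##.....
.#....#
#....##
.#.##..
Population = 10

Under FIXED-DEAD boundary, generation 1:
##.....
##.....
##.....
.....#.
.....#.
Population = 8

Comparison: toroidal=10, fixed-dead=8 -> toroidal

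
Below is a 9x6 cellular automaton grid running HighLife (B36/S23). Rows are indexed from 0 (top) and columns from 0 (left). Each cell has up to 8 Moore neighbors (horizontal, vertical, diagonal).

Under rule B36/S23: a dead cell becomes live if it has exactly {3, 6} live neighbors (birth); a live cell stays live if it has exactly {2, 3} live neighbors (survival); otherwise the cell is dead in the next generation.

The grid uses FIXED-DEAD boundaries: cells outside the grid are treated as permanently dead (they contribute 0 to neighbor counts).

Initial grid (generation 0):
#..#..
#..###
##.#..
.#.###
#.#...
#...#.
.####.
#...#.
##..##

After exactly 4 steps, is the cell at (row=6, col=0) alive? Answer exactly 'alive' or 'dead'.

Simulating step by step:
Generation 0 (given above): 27 live cells
Generation 1: 22 live cells
...#..
#..#..
##....
...##.
#.#..#
#...#.
###.##
#.....
##..##
Generation 2: 27 live cells
......
###...
#####.
#.###.
.#...#
###.#.
#..###
.###..
##....
Generation 3: 16 live cells
.#....
#.....
....#.
##...#
.....#
#.#...
###..#
...#..
##....
Generation 4: 10 live cells
......
......
##....
....##
#.....
#.#...
#.##..
......
......

Cell (6,0) at generation 4: 1 -> alive

Answer: alive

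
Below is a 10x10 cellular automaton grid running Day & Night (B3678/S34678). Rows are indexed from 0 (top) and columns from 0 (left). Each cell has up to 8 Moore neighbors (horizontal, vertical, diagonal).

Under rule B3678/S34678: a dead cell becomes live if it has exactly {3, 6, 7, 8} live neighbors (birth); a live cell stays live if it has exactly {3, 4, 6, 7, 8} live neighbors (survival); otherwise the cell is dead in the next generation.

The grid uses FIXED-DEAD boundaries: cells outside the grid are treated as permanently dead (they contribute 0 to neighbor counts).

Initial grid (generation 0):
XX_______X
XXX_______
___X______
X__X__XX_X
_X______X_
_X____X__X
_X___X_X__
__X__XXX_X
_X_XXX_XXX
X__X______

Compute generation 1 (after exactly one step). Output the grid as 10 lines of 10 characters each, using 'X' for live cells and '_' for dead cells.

Answer: XXX_______
XXX_______
X_________
__X_____X_
X_X___X_XX
X_X____XX_
__X__XXX__
_XXX_XXXX_
___XXX_XX_
__X_____X_

Derivation:
Simulating step by step:
Generation 0 (given above): 34 live cells
Generation 1: 36 live cells
(generation 1 grid is the final answer)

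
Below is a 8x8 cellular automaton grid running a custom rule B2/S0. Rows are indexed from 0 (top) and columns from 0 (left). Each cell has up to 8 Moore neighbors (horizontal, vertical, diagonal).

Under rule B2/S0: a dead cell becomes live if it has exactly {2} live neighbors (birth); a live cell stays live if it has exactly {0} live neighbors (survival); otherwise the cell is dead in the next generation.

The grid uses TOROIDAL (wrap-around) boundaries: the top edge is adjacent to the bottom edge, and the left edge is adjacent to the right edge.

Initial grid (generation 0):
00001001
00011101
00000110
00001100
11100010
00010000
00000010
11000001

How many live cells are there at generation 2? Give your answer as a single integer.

Simulating step by step:
Generation 0 (given above): 19 live cells
Generation 1: 14 live cells
01100000
10000000
00000001
10110000
00000001
10000110
01100000
00000100
Generation 2: 18 live cells
10000000
00100001
00110000
01000010
00111100
00100000
10001001
10010100
Population at generation 2: 18

Answer: 18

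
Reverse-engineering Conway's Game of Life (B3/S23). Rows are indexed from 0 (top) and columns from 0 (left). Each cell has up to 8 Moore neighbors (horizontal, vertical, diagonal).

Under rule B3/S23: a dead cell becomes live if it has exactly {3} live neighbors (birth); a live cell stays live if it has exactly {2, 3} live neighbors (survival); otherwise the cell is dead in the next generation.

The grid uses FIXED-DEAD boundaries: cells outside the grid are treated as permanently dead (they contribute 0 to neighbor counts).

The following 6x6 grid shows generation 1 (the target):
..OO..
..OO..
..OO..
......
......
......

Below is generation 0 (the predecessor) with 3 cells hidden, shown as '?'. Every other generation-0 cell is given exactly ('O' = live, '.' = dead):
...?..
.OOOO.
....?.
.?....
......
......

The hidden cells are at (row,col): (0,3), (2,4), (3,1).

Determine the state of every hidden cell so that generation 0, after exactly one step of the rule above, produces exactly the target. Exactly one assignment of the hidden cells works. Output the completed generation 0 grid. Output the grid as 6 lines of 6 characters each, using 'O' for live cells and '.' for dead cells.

Answer: ......
.OOOO.
......
......
......
......

Derivation:
Hidden generation-0 cells (in order): (0,3), (2,4), (3,1).
A hidden cell only influences target cells in its own 3x3 neighborhood. Try each of the 2^3 = 8 assignments, step the completed generation 0 forward once under B3/S23, and compare with the target:
  (0,3)=. (2,4)=. (3,1)=. -> step reproduces the target at every cell -> ACCEPT
  (0,3)=. (2,4)=. (3,1)=O -> step gives (2,1)='O' but target has '.' -> reject
  (0,3)=. (2,4)=O (3,1)=. -> step gives (1,4)='O' but target has '.' -> reject
  (0,3)=. (2,4)=O (3,1)=O -> step gives (1,4)='O' but target has '.' -> reject
  (0,3)=O (2,4)=. (3,1)=. -> step gives (0,2)='.' but target has 'O' -> reject
  (0,3)=O (2,4)=. (3,1)=O -> step gives (0,2)='.' but target has 'O' -> reject
  (0,3)=O (2,4)=O (3,1)=. -> step gives (0,2)='.' but target has 'O' -> reject
  (0,3)=O (2,4)=O (3,1)=O -> step gives (0,2)='.' but target has 'O' -> reject
Unique solution: (0,3)=dead, (2,4)=dead, (3,1)=dead.
Check: live-neighbor counts of every cell in the completed generation 0:
123321
112211
123321
000000
000000
000000
Applying B3/S23 to generation 0 with these counts gives:
..OO..
..OO..
..OO..
......
......
......
which matches the target exactly.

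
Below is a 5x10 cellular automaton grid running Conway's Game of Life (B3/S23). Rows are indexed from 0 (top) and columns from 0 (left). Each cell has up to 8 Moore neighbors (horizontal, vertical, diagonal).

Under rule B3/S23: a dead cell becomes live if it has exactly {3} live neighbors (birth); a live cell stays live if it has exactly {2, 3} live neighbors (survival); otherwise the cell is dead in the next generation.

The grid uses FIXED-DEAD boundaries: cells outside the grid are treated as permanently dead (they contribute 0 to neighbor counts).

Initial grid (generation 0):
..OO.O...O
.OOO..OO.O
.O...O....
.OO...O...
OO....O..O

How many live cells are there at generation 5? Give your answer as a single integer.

Simulating step by step:
Generation 0 (given above): 19 live cells
Generation 1: 20 live cells
.O.OO.O.O.
.O.O.OO.O.
O..O.O.O..
..O..OO...
OOO.......
Generation 2: 18 live cells
...OO.O...
OO.O....O.
.O.O...O..
O.OOOOO...
.OO.......
Generation 3: 18 live cells
..OOO.....
OO.O...O..
.....OOO..
O...OOO...
.OO.OO....
Generation 4: 18 live cells
.OOOO.....
.O.O.O.O..
OO.....O..
.O.O...O..
.O.OO.O...
Generation 5: 17 live cells
.O.OO.....
...O..O...
OO..O..OO.
.O.OO.OO..
...OO.....
Population at generation 5: 17

Answer: 17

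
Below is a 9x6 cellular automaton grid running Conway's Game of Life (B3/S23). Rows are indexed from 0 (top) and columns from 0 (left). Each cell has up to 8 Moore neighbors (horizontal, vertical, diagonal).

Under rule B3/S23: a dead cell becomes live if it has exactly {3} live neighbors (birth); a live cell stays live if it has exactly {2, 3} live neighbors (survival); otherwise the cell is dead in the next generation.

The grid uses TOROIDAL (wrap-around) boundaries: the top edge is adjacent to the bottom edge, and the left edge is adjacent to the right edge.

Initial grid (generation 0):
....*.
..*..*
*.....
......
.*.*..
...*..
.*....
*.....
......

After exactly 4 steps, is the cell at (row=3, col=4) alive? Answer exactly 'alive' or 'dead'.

Answer: dead

Derivation:
Simulating step by step:
Generation 0 (given above): 9 live cells
Generation 1: 2 live cells
......
.....*
......
......
..*...
......
......
......
......
Generation 2: 0 live cells
......
......
......
......
......
......
......
......
......
Generation 3: 0 live cells
......
......
......
......
......
......
......
......
......
Generation 4: 0 live cells
......
......
......
......
......
......
......
......
......

Cell (3,4) at generation 4: 0 -> dead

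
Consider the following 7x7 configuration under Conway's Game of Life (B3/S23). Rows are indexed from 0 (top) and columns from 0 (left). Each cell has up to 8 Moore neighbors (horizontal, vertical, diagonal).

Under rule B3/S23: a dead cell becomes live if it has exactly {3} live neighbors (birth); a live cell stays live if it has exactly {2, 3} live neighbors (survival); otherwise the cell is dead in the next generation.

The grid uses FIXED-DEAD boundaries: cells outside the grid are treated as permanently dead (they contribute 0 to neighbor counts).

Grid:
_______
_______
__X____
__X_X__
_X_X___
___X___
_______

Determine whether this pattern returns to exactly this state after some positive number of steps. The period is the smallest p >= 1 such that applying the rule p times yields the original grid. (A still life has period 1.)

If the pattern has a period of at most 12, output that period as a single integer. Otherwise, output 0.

Simulating and comparing each generation to the original:
Gen 0 (original, given above): 6 live cells
Gen 1: 6 live cells, differs from original
Gen 2: 6 live cells, MATCHES original -> period = 2

Answer: 2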